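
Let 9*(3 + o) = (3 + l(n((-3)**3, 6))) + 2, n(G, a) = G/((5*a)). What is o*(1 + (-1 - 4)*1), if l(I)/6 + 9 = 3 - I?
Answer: 1052/45 ≈ 23.378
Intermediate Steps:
n(G, a) = G/(5*a) (n(G, a) = G*(1/(5*a)) = G/(5*a))
l(I) = -36 - 6*I (l(I) = -54 + 6*(3 - I) = -54 + (18 - 6*I) = -36 - 6*I)
o = -263/45 (o = -3 + ((3 + (-36 - 6*(-3)**3/(5*6))) + 2)/9 = -3 + ((3 + (-36 - 6*(-27)/(5*6))) + 2)/9 = -3 + ((3 + (-36 - 6*(-9/10))) + 2)/9 = -3 + ((3 + (-36 + 27/5)) + 2)/9 = -3 + ((3 - 153/5) + 2)/9 = -3 + (-138/5 + 2)/9 = -3 + (1/9)*(-128/5) = -3 - 128/45 = -263/45 ≈ -5.8444)
o*(1 + (-1 - 4)*1) = -263*(1 + (-1 - 4)*1)/45 = -263*(1 - 5*1)/45 = -263*(1 - 5)/45 = -263/45*(-4) = 1052/45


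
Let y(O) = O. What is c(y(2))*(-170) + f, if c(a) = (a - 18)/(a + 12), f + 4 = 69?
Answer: 1815/7 ≈ 259.29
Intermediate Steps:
f = 65 (f = -4 + 69 = 65)
c(a) = (-18 + a)/(12 + a)
c(y(2))*(-170) + f = ((-18 + 2)/(12 + 2))*(-170) + 65 = (-16/14)*(-170) + 65 = ((1/14)*(-16))*(-170) + 65 = -8/7*(-170) + 65 = 1360/7 + 65 = 1815/7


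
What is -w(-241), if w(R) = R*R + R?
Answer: -57840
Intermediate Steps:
w(R) = R + R² (w(R) = R² + R = R + R²)
-w(-241) = -(-241)*(1 - 241) = -(-241)*(-240) = -1*57840 = -57840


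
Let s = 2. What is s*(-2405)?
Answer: -4810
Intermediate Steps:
s*(-2405) = 2*(-2405) = -4810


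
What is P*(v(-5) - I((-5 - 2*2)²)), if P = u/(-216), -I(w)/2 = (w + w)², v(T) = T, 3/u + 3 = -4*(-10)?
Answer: -52483/2664 ≈ -19.701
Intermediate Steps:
u = 3/37 (u = 3/(-3 - 4*(-10)) = 3/(-3 + 40) = 3/37 ≈ 0.081081)
I(w) = -8*w² (I(w) = -2*(w + w)² = -2*4*w² = -8*w²)
P = -1/2664 (P = (3/37)/(-216) = (3/37)*(-1/216) = -1/2664 ≈ -0.00037538)
P*(v(-5) - I((-5 - 2*2)²)) = -(-5 - (-8)*((-5 - 2*2)²)²)/2664 = -(-5 - (-8)*((-5 - 4)²)²)/2664 = -(-5 - (-8)*((-9)²)²)/2664 = -(-5 - (-8)*81²)/2664 = -(-5 - (-8)*6561)/2664 = -(-5 - 1*(-52488))/2664 = -(-5 + 52488)/2664 = -1/2664*52483 = -52483/2664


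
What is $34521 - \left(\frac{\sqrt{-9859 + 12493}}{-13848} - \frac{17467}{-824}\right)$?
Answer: $\frac{28427837}{824} + \frac{\sqrt{2634}}{13848} \approx 34500.0$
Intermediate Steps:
$34521 - \left(\frac{\sqrt{-9859 + 12493}}{-13848} - \frac{17467}{-824}\right) = 34521 - \left(\sqrt{2634} \left(- \frac{1}{13848}\right) - - \frac{17467}{824}\right) = 34521 - \left(- \frac{\sqrt{2634}}{13848} + \frac{17467}{824}\right) = 34521 - \left(\frac{17467}{824} - \frac{\sqrt{2634}}{13848}\right) = \frac{28427837}{824} + \frac{\sqrt{2634}}{13848}$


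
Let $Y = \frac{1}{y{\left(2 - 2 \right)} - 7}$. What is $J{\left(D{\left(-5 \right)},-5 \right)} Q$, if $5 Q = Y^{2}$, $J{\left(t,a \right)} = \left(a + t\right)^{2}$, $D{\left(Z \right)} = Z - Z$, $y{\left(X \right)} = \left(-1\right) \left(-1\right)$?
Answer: $\frac{5}{36} \approx 0.13889$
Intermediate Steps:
$y{\left(X \right)} = 1$
$D{\left(Z \right)} = 0$
$Y = - \frac{1}{6}$ ($Y = \frac{1}{1 - 7} = \frac{1}{-6} = - \frac{1}{6} \approx -0.16667$)
$Q = \frac{1}{180}$ ($Q = \frac{\left(- \frac{1}{6}\right)^{2}}{5} = \frac{1}{5} \cdot \frac{1}{36} = \frac{1}{180} \approx 0.0055556$)
$J{\left(D{\left(-5 \right)},-5 \right)} Q = \left(-5 + 0\right)^{2} \cdot \frac{1}{180} = \left(-5\right)^{2} \cdot \frac{1}{180} = 25 \cdot \frac{1}{180} = \frac{5}{36}$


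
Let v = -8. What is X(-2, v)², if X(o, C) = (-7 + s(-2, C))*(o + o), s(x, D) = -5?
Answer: 2304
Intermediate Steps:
X(o, C) = -24*o (X(o, C) = (-7 - 5)*(o + o) = -24*o)
X(-2, v)² = (-24*(-2))² = 48² = 2304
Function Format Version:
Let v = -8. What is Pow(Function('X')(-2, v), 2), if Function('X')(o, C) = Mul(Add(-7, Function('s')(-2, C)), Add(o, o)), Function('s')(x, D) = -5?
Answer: 2304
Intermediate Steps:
Function('X')(o, C) = Mul(-24, o) (Function('X')(o, C) = Mul(Add(-7, -5), Add(o, o)) = Mul(-12, Mul(2, o)) = Mul(-24, o))
Pow(Function('X')(-2, v), 2) = Pow(Mul(-24, -2), 2) = Pow(48, 2) = 2304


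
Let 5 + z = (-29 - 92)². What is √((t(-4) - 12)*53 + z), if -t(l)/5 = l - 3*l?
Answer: 6*√330 ≈ 109.00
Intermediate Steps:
t(l) = 10*l (t(l) = -5*(l - 3*l) = -(-10)*l = 10*l)
z = 14636 (z = -5 + (-29 - 92)² = -5 + (-121)² = -5 + 14641 = 14636)
√((t(-4) - 12)*53 + z) = √((10*(-4) - 12)*53 + 14636) = √((-40 - 12)*53 + 14636) = √(-52*53 + 14636) = √(-2756 + 14636) = √11880 = 6*√330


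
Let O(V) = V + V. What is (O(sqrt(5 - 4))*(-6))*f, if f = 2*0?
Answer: 0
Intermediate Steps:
O(V) = 2*V
f = 0
(O(sqrt(5 - 4))*(-6))*f = ((2*sqrt(5 - 4))*(-6))*0 = ((2*sqrt(1))*(-6))*0 = ((2*1)*(-6))*0 = (2*(-6))*0 = -12*0 = 0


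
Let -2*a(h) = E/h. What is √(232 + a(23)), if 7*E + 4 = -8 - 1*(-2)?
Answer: √6014477/161 ≈ 15.233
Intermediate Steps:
E = -10/7 (E = -4/7 + (-8 - 1*(-2))/7 = -4/7 + (-8 + 2)/7 = -4/7 + (⅐)*(-6) = -4/7 - 6/7 = -10/7 ≈ -1.4286)
a(h) = 5/(7*h) (a(h) = -(-5)/(7*h) = 5/(7*h))
√(232 + a(23)) = √(232 + (5/7)/23) = √(232 + (5/7)*(1/23)) = √(232 + 5/161) = √(37357/161) = √6014477/161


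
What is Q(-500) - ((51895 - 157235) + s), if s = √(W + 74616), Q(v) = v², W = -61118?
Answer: 355340 - √13498 ≈ 3.5522e+5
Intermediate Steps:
s = √13498 (s = √(-61118 + 74616) = √13498 ≈ 116.18)
Q(-500) - ((51895 - 157235) + s) = (-500)² - ((51895 - 157235) + √13498) = 250000 - (-105340 + √13498) = 250000 + (105340 - √13498) = 355340 - √13498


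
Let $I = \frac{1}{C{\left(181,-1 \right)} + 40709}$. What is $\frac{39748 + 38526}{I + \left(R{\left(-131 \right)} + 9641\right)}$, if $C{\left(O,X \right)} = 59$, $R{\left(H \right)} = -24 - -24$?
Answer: $\frac{3191074432}{393044289} \approx 8.1189$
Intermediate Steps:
$R{\left(H \right)} = 0$ ($R{\left(H \right)} = -24 + 24 = 0$)
$I = \frac{1}{40768}$ ($I = \frac{1}{59 + 40709} = \frac{1}{40768} \approx 2.4529 \cdot 10^{-5}$)
$\frac{39748 + 38526}{I + \left(R{\left(-131 \right)} + 9641\right)} = \frac{39748 + 38526}{\frac{1}{40768} + \left(0 + 9641\right)} = \frac{78274}{\frac{1}{40768} + 9641} = \frac{78274}{\frac{393044289}{40768}} = 78274 \cdot \frac{40768}{393044289} = \frac{3191074432}{393044289}$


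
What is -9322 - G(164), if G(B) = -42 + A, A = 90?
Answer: -9370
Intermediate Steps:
G(B) = 48 (G(B) = -42 + 90 = 48)
-9322 - G(164) = -9322 - 1*48 = -9322 - 48 = -9370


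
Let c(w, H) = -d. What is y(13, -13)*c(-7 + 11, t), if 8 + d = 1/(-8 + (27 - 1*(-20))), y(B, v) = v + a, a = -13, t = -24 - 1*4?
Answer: -622/3 ≈ -207.33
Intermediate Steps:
t = -28 (t = -24 - 4 = -28)
y(B, v) = -13 + v (y(B, v) = v - 13 = -13 + v)
d = -311/39 (d = -8 + 1/(-8 + (27 - 1*(-20))) = -8 + 1/(-8 + (27 + 20)) = -8 + 1/(-8 + 47) = -8 + 1/39 = -311/39 ≈ -7.9744)
c(w, H) = 311/39 (c(w, H) = -1*(-311/39) = 311/39)
y(13, -13)*c(-7 + 11, t) = (-13 - 13)*(311/39) = -26*311/39 = -622/3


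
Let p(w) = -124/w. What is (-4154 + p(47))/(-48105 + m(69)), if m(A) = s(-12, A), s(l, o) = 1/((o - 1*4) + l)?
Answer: 167003/1932734 ≈ 0.086408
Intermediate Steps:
s(l, o) = 1/(-4 + l + o) (s(l, o) = 1/((o - 4) + l) = 1/((-4 + o) + l) = 1/(-4 + l + o))
m(A) = 1/(-16 + A) (m(A) = 1/(-4 - 12 + A) = 1/(-16 + A))
(-4154 + p(47))/(-48105 + m(69)) = (-4154 - 124/47)/(-48105 + 1/(-16 + 69)) = (-4154 - 124*1/47)/(-48105 + 1/53) = (-4154 - 124/47)/(-48105 + 1/53) = -195362/(47*(-2549564/53)) = -195362/47*(-53/2549564) = 167003/1932734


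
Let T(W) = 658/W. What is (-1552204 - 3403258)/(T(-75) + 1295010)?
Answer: -185829825/48562546 ≈ -3.8266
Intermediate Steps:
(-1552204 - 3403258)/(T(-75) + 1295010) = (-1552204 - 3403258)/(658/(-75) + 1295010) = -4955462/(658*(-1/75) + 1295010) = -4955462/(-658/75 + 1295010) = -4955462/97125092/75 = -4955462*75/97125092 = -185829825/48562546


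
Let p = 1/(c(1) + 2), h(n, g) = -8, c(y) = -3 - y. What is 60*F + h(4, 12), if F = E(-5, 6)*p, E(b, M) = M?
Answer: -188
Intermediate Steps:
p = -1/2 (p = 1/((-3 - 1*1) + 2) = 1/((-3 - 1) + 2) = 1/(-4 + 2) = 1/(-2) = -1/2 ≈ -0.50000)
F = -3 (F = 6*(-1/2) = -3)
60*F + h(4, 12) = 60*(-3) - 8 = -180 - 8 = -188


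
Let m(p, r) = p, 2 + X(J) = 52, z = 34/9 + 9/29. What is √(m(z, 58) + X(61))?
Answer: √409393/87 ≈ 7.3545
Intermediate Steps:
z = 1067/261 (z = 34*(⅑) + 9*(1/29) = 34/9 + 9/29 = 1067/261 ≈ 4.0881)
X(J) = 50 (X(J) = -2 + 52 = 50)
√(m(z, 58) + X(61)) = √(1067/261 + 50) = √(14117/261) = √409393/87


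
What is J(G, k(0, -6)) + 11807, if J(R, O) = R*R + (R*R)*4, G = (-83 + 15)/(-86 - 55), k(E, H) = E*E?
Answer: 234758087/19881 ≈ 11808.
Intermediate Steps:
k(E, H) = E**2
G = 68/141 (G = -68/(-141) = -68*(-1/141) = 68/141 ≈ 0.48227)
J(R, O) = 5*R**2 (J(R, O) = R**2 + R**2*4 = R**2 + 4*R**2 = 5*R**2)
J(G, k(0, -6)) + 11807 = 5*(68/141)**2 + 11807 = 5*(4624/19881) + 11807 = 23120/19881 + 11807 = 234758087/19881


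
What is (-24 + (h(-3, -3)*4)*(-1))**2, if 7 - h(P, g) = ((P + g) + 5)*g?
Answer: 1600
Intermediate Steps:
h(P, g) = 7 - g*(5 + P + g) (h(P, g) = 7 - ((P + g) + 5)*g = 7 - (5 + P + g)*g = 7 - g*(5 + P + g))
(-24 + (h(-3, -3)*4)*(-1))**2 = (-24 + ((7 - 1*(-3)**2 - 5*(-3) - 1*(-3)*(-3))*4)*(-1))**2 = (-24 + ((7 - 1*9 + 15 - 9)*4)*(-1))**2 = (-24 + ((7 - 9 + 15 - 9)*4)*(-1))**2 = (-24 + (4*4)*(-1))**2 = (-24 + 16*(-1))**2 = (-24 - 16)**2 = (-40)**2 = 1600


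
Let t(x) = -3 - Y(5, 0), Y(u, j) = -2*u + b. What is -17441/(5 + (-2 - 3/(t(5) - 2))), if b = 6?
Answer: -17441/6 ≈ -2906.8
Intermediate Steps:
Y(u, j) = 6 - 2*u (Y(u, j) = -2*u + 6 = 6 - 2*u)
t(x) = 1 (t(x) = -3 - (6 - 2*5) = -3 - (6 - 10) = -3 - 1*(-4) = -3 + 4 = 1)
-17441/(5 + (-2 - 3/(t(5) - 2))) = -17441/(5 + (-2 - 3/(1 - 2))) = -17441/(5 + (-2 - 3/(-1))) = -17441/(5 + (-2 - 3*(-1))) = -17441/(5 + (-2 + 3)) = -17441/(5 + 1) = -17441/6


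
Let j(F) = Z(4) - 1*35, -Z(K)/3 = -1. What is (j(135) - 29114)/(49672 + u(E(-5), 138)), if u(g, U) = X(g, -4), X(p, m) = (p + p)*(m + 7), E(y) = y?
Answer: -14573/24821 ≈ -0.58712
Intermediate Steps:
Z(K) = 3 (Z(K) = -3*(-1) = 3)
X(p, m) = 2*p*(7 + m) (X(p, m) = (2*p)*(7 + m) = 2*p*(7 + m))
u(g, U) = 6*g (u(g, U) = 2*g*(7 - 4) = 2*g*3 = 6*g)
j(F) = -32 (j(F) = 3 - 1*35 = 3 - 35 = -32)
(j(135) - 29114)/(49672 + u(E(-5), 138)) = (-32 - 29114)/(49672 + 6*(-5)) = -29146/(49672 - 30) = -29146/49642 = -29146*1/49642 = -14573/24821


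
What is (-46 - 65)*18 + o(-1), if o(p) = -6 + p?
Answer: -2005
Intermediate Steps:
(-46 - 65)*18 + o(-1) = (-46 - 65)*18 + (-6 - 1) = -111*18 - 7 = -1998 - 7 = -2005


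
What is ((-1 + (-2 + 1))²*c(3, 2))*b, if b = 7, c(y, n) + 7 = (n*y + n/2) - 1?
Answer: -28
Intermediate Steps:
c(y, n) = -8 + n/2 + n*y (c(y, n) = -7 + ((n*y + n/2) - 1) = -7 + ((n/2 + n*y) - 1) = -7 + (-1 + n/2 + n*y) = -8 + n/2 + n*y)
((-1 + (-2 + 1))²*c(3, 2))*b = ((-1 + (-2 + 1))²*(-8 + (½)*2 + 2*3))*7 = ((-1 - 1)²*(-8 + 1 + 6))*7 = ((-2)²*(-1))*7 = (4*(-1))*7 = -4*7 = -28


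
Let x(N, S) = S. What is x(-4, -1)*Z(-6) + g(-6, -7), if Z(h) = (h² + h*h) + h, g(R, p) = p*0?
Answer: -66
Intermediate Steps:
g(R, p) = 0
Z(h) = h + 2*h² (Z(h) = (h² + h²) + h = 2*h² + h = h + 2*h²)
x(-4, -1)*Z(-6) + g(-6, -7) = -(-6)*(1 + 2*(-6)) + 0 = -(-6)*(1 - 12) + 0 = -(-6)*(-11) + 0 = -1*66 + 0 = -66 + 0 = -66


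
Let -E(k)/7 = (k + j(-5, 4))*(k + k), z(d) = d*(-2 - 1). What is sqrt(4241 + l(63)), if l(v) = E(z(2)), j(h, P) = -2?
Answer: sqrt(3569) ≈ 59.741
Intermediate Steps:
z(d) = -3*d (z(d) = d*(-3) = -3*d)
E(k) = -14*k*(-2 + k) (E(k) = -7*(k - 2)*(k + k) = -7*(-2 + k)*2*k = -14*k*(-2 + k))
l(v) = -672 (l(v) = 14*(-3*2)*(2 - (-3)*2) = 14*(-6)*(2 - 1*(-6)) = 14*(-6)*(2 + 6) = 14*(-6)*8 = -672)
sqrt(4241 + l(63)) = sqrt(4241 - 672) = sqrt(3569)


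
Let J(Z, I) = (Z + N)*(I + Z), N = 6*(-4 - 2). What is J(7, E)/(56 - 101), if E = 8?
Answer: 29/3 ≈ 9.6667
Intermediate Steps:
N = -36 (N = 6*(-6) = -36)
J(Z, I) = (-36 + Z)*(I + Z) (J(Z, I) = (Z - 36)*(I + Z) = (-36 + Z)*(I + Z))
J(7, E)/(56 - 101) = (7**2 - 36*8 - 36*7 + 8*7)/(56 - 101) = (49 - 288 - 252 + 56)/(-45) = -1/45*(-435) = 29/3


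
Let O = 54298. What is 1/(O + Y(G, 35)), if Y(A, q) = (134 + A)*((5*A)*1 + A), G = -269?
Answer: 1/272188 ≈ 3.6739e-6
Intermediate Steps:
Y(A, q) = 6*A*(134 + A) (Y(A, q) = (134 + A)*(5*A + A) = (134 + A)*(6*A) = 6*A*(134 + A))
1/(O + Y(G, 35)) = 1/(54298 + 6*(-269)*(134 - 269)) = 1/(54298 + 6*(-269)*(-135)) = 1/(54298 + 217890) = 1/272188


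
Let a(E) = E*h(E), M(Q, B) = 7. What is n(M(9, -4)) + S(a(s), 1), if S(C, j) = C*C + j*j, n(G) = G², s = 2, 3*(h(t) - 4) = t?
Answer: 1234/9 ≈ 137.11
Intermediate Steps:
h(t) = 4 + t/3
a(E) = E*(4 + E/3)
S(C, j) = C² + j²
n(M(9, -4)) + S(a(s), 1) = 7² + (((⅓)*2*(12 + 2))² + 1²) = 49 + (((⅓)*2*14)² + 1) = 49 + ((28/3)² + 1) = 49 + (784/9 + 1) = 49 + 793/9 = 1234/9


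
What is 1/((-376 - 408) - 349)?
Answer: -1/1133 ≈ -0.00088261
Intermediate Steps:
1/((-376 - 408) - 349) = 1/(-784 - 349) = 1/(-1133) = -1/1133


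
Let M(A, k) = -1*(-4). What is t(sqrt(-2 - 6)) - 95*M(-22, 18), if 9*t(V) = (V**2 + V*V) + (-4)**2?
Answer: -380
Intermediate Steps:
M(A, k) = 4
t(V) = 16/9 + 2*V**2/9 (t(V) = ((V**2 + V*V) + (-4)**2)/9 = ((V**2 + V**2) + 16)/9 = (2*V**2 + 16)/9 = (16 + 2*V**2)/9 = 16/9 + 2*V**2/9)
t(sqrt(-2 - 6)) - 95*M(-22, 18) = (16/9 + 2*(sqrt(-2 - 6))**2/9) - 95*4 = (16/9 + 2*(sqrt(-8))**2/9) - 380 = (16/9 + 2*(2*I*sqrt(2))**2/9) - 380 = (16/9 + (2/9)*(-8)) - 380 = (16/9 - 16/9) - 380 = 0 - 380 = -380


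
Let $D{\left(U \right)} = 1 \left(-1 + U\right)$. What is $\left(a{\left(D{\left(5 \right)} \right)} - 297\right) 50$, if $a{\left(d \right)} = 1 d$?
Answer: $-14650$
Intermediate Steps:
$D{\left(U \right)} = -1 + U$
$a{\left(d \right)} = d$
$\left(a{\left(D{\left(5 \right)} \right)} - 297\right) 50 = \left(\left(-1 + 5\right) - 297\right) 50 = \left(4 - 297\right) 50 = \left(-293\right) 50 = -14650$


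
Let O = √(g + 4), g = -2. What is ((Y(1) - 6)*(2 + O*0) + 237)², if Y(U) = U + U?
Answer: 52441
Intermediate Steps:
Y(U) = 2*U
O = √2 (O = √(-2 + 4) = √2 ≈ 1.4142)
((Y(1) - 6)*(2 + O*0) + 237)² = ((2*1 - 6)*(2 + √2*0) + 237)² = ((2 - 6)*(2 + 0) + 237)² = (-4*2 + 237)² = (-8 + 237)² = 229² = 52441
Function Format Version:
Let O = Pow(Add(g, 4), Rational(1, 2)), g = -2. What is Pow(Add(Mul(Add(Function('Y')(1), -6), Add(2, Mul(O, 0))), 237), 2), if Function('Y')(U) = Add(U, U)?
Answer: 52441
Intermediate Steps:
Function('Y')(U) = Mul(2, U)
O = Pow(2, Rational(1, 2)) (O = Pow(Add(-2, 4), Rational(1, 2)) = Pow(2, Rational(1, 2)) ≈ 1.4142)
Pow(Add(Mul(Add(Function('Y')(1), -6), Add(2, Mul(O, 0))), 237), 2) = Pow(Add(Mul(Add(Mul(2, 1), -6), Add(2, Mul(Pow(2, Rational(1, 2)), 0))), 237), 2) = Pow(Add(Mul(Add(2, -6), Add(2, 0)), 237), 2) = Pow(Add(Mul(-4, 2), 237), 2) = Pow(Add(-8, 237), 2) = Pow(229, 2) = 52441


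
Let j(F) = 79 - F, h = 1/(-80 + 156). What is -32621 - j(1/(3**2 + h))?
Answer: -22399424/685 ≈ -32700.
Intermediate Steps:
h = 1/76 ≈ 0.013158
-32621 - j(1/(3**2 + h)) = -32621 - (79 - 1/(3**2 + 1/76)) = -32621 - (79 - 1/(9 + 1/76)) = -32621 - (79 - 1/685/76) = -32621 - (79 - 1*76/685) = -32621 - (79 - 76/685) = -32621 - 1*54039/685 = -32621 - 54039/685 = -22399424/685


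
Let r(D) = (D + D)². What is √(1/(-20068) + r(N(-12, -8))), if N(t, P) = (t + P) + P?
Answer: 3*√35081788911/10034 ≈ 56.000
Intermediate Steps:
N(t, P) = t + 2*P (N(t, P) = (P + t) + P = t + 2*P)
r(D) = 4*D² (r(D) = (2*D)² = 4*D²)
√(1/(-20068) + r(N(-12, -8))) = √(1/(-20068) + 4*(-12 + 2*(-8))²) = √(-1/20068 + 4*(-12 - 16)²) = √(-1/20068 + 4*(-28)²) = √(-1/20068 + 4*784) = √(-1/20068 + 3136) = √(62933247/20068) = 3*√35081788911/10034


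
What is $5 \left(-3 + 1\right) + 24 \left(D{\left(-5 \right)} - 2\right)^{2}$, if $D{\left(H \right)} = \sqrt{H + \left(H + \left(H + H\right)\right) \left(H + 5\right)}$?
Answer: $-34 - 96 i \sqrt{5} \approx -34.0 - 214.66 i$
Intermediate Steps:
$D{\left(H \right)} = \sqrt{H + 3 H \left(5 + H\right)}$ ($D{\left(H \right)} = \sqrt{H + \left(H + 2 H\right) \left(5 + H\right)} = \sqrt{H + 3 H \left(5 + H\right)}$)
$5 \left(-3 + 1\right) + 24 \left(D{\left(-5 \right)} - 2\right)^{2} = 5 \left(-3 + 1\right) + 24 \left(\sqrt{- 5 \left(16 + 3 \left(-5\right)\right)} - 2\right)^{2} = 5 \left(-2\right) + 24 \left(\sqrt{- 5 \left(16 - 15\right)} - 2\right)^{2} = -10 + 24 \left(\sqrt{\left(-5\right) 1} - 2\right)^{2} = -10 + 24 \left(\sqrt{-5} - 2\right)^{2} = -10 + 24 \left(i \sqrt{5} - 2\right)^{2} = -10 + 24 \left(-2 + i \sqrt{5}\right)^{2}$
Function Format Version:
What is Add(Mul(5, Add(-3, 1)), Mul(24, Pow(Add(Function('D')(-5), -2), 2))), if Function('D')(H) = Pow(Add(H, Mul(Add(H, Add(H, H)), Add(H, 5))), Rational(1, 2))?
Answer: Add(-34, Mul(-96, I, Pow(5, Rational(1, 2)))) ≈ Add(-34.000, Mul(-214.66, I))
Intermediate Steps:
Function('D')(H) = Pow(Add(H, Mul(3, H, Add(5, H))), Rational(1, 2)) (Function('D')(H) = Pow(Add(H, Mul(Add(H, Mul(2, H)), Add(5, H))), Rational(1, 2)) = Pow(Add(H, Mul(Mul(3, H), Add(5, H))), Rational(1, 2)) = Pow(Add(H, Mul(3, H, Add(5, H))), Rational(1, 2)))
Add(Mul(5, Add(-3, 1)), Mul(24, Pow(Add(Function('D')(-5), -2), 2))) = Add(Mul(5, Add(-3, 1)), Mul(24, Pow(Add(Pow(Mul(-5, Add(16, Mul(3, -5))), Rational(1, 2)), -2), 2))) = Add(Mul(5, -2), Mul(24, Pow(Add(Pow(Mul(-5, Add(16, -15)), Rational(1, 2)), -2), 2))) = Add(-10, Mul(24, Pow(Add(Pow(Mul(-5, 1), Rational(1, 2)), -2), 2))) = Add(-10, Mul(24, Pow(Add(Pow(-5, Rational(1, 2)), -2), 2))) = Add(-10, Mul(24, Pow(Add(Mul(I, Pow(5, Rational(1, 2))), -2), 2))) = Add(-10, Mul(24, Pow(Add(-2, Mul(I, Pow(5, Rational(1, 2)))), 2)))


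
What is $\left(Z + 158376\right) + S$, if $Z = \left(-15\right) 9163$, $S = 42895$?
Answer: $63826$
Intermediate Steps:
$Z = -137445$
$\left(Z + 158376\right) + S = \left(-137445 + 158376\right) + 42895 = 20931 + 42895 = 63826$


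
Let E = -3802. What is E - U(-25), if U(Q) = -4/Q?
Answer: -95054/25 ≈ -3802.2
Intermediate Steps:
E - U(-25) = -3802 - (-4)/(-25) = -3802 - (-4)*(-1)/25 = -3802 - 1*4/25 = -3802 - 4/25 = -95054/25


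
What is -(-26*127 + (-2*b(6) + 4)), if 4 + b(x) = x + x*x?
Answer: 3374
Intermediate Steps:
b(x) = -4 + x + x² (b(x) = -4 + (x + x*x) = -4 + (x + x²) = -4 + x + x²)
-(-26*127 + (-2*b(6) + 4)) = -(-26*127 + (-2*(-4 + 6 + 6²) + 4)) = -(-3302 + (-2*(-4 + 6 + 36) + 4)) = -(-3302 + (-2*38 + 4)) = -(-3302 + (-76 + 4)) = -(-3302 - 72) = -1*(-3374) = 3374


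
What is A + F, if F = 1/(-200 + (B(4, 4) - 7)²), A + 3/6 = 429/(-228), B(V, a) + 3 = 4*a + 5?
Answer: -14375/6004 ≈ -2.3942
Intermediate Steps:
B(V, a) = 2 + 4*a (B(V, a) = -3 + (4*a + 5) = -3 + (5 + 4*a) = 2 + 4*a)
A = -181/76 (A = -½ + 429/(-228) = -½ + 429*(-1/228) = -½ - 143/76 = -181/76 ≈ -2.3816)
F = -1/79 (F = 1/(-200 + ((2 + 4*4) - 7)²) = 1/(-200 + ((2 + 16) - 7)²) = 1/(-200 + (18 - 7)²) = 1/(-200 + 11²) = 1/(-200 + 121) = 1/(-79) = -1/79 ≈ -0.012658)
A + F = -181/76 - 1/79 = -14375/6004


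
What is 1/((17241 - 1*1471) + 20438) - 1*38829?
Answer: -1405920431/36208 ≈ -38829.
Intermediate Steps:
1/((17241 - 1*1471) + 20438) - 1*38829 = 1/((17241 - 1471) + 20438) - 38829 = 1/(15770 + 20438) - 38829 = 1/36208 - 38829 = -1405920431/36208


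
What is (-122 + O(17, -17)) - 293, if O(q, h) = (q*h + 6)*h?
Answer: 4396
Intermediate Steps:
O(q, h) = h*(6 + h*q) (O(q, h) = (h*q + 6)*h = (6 + h*q)*h = h*(6 + h*q))
(-122 + O(17, -17)) - 293 = (-122 - 17*(6 - 17*17)) - 293 = (-122 - 17*(6 - 289)) - 293 = (-122 - 17*(-283)) - 293 = (-122 + 4811) - 293 = 4689 - 293 = 4396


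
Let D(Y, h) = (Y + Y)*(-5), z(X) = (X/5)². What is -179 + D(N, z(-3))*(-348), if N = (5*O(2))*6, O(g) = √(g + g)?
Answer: 208621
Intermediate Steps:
O(g) = √2*√g (O(g) = √(2*g) = √2*√g)
N = 60 (N = (5*(√2*√2))*6 = (5*2)*6 = 10*6 = 60)
z(X) = X²/25 (z(X) = (X*(⅕))² = (X/5)² = X²/25)
D(Y, h) = -10*Y (D(Y, h) = (2*Y)*(-5) = -10*Y)
-179 + D(N, z(-3))*(-348) = -179 - 10*60*(-348) = -179 - 600*(-348) = -179 + 208800 = 208621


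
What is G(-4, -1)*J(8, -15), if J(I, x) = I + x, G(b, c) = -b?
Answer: -28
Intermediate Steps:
G(-4, -1)*J(8, -15) = (-1*(-4))*(8 - 15) = 4*(-7) = -28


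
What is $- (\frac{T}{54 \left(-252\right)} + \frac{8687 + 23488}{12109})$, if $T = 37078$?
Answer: $\frac{5570051}{82389636} \approx 0.067606$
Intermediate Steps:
$- (\frac{T}{54 \left(-252\right)} + \frac{8687 + 23488}{12109}) = - (\frac{37078}{54 \left(-252\right)} + \frac{8687 + 23488}{12109}) = - (\frac{37078}{-13608} + 32175 \cdot \frac{1}{12109}) = - (37078 \left(- \frac{1}{13608}\right) + \frac{32175}{12109}) = - (- \frac{18539}{6804} + \frac{32175}{12109}) = \left(-1\right) \left(- \frac{5570051}{82389636}\right) = \frac{5570051}{82389636}$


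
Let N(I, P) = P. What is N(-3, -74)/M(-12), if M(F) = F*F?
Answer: -37/72 ≈ -0.51389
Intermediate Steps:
M(F) = F²
N(-3, -74)/M(-12) = -74/((-12)²) = -74/144 = -74*1/144 = -37/72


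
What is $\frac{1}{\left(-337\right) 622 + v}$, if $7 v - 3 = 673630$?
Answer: $- \frac{7}{793665} \approx -8.8198 \cdot 10^{-6}$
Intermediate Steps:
$v = \frac{673633}{7}$ ($v = \frac{3}{7} + \frac{1}{7} \cdot 673630 = \frac{3}{7} + \frac{673630}{7} = \frac{673633}{7} \approx 96233.0$)
$\frac{1}{\left(-337\right) 622 + v} = \frac{1}{\left(-337\right) 622 + \frac{673633}{7}} = \frac{1}{-209614 + \frac{673633}{7}} = \frac{1}{- \frac{793665}{7}} = - \frac{7}{793665}$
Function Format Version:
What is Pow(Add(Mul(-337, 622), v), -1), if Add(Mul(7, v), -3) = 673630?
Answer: Rational(-7, 793665) ≈ -8.8198e-6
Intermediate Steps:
v = Rational(673633, 7) (v = Add(Rational(3, 7), Mul(Rational(1, 7), 673630)) = Add(Rational(3, 7), Rational(673630, 7)) = Rational(673633, 7) ≈ 96233.)
Pow(Add(Mul(-337, 622), v), -1) = Pow(Add(Mul(-337, 622), Rational(673633, 7)), -1) = Pow(Add(-209614, Rational(673633, 7)), -1) = Pow(Rational(-793665, 7), -1) = Rational(-7, 793665)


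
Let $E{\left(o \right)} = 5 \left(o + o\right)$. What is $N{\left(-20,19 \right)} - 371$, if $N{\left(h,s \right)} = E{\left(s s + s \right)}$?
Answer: $3429$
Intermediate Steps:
$E{\left(o \right)} = 10 o$ ($E{\left(o \right)} = 5 \cdot 2 o = 10 o$)
$N{\left(h,s \right)} = 10 s + 10 s^{2}$ ($N{\left(h,s \right)} = 10 \left(s s + s\right) = 10 \left(s^{2} + s\right) = 10 \left(s + s^{2}\right) = 10 s + 10 s^{2}$)
$N{\left(-20,19 \right)} - 371 = 10 \cdot 19 \left(1 + 19\right) - 371 = 10 \cdot 19 \cdot 20 - 371 = 3800 - 371 = 3429$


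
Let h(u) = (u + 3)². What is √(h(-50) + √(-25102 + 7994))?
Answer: √(2209 + 2*I*√4277) ≈ 47.021 + 1.3909*I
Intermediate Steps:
h(u) = (3 + u)²
√(h(-50) + √(-25102 + 7994)) = √((3 - 50)² + √(-25102 + 7994)) = √((-47)² + √(-17108)) = √(2209 + 2*I*√4277)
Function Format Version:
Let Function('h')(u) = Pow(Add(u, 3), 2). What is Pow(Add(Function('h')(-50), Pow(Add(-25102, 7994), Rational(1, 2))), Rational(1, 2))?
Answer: Pow(Add(2209, Mul(2, I, Pow(4277, Rational(1, 2)))), Rational(1, 2)) ≈ Add(47.021, Mul(1.3909, I))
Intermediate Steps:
Function('h')(u) = Pow(Add(3, u), 2)
Pow(Add(Function('h')(-50), Pow(Add(-25102, 7994), Rational(1, 2))), Rational(1, 2)) = Pow(Add(Pow(Add(3, -50), 2), Pow(Add(-25102, 7994), Rational(1, 2))), Rational(1, 2)) = Pow(Add(Pow(-47, 2), Pow(-17108, Rational(1, 2))), Rational(1, 2)) = Pow(Add(2209, Mul(2, I, Pow(4277, Rational(1, 2)))), Rational(1, 2))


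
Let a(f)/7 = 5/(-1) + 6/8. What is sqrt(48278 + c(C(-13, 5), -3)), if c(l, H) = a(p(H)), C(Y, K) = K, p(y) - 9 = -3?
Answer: sqrt(192993)/2 ≈ 219.65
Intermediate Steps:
p(y) = 6 (p(y) = 9 - 3 = 6)
a(f) = -119/4 (a(f) = 7*(5/(-1) + 6/8) = 7*(5*(-1) + 6*(1/8)) = 7*(-5 + 3/4) = 7*(-17/4) = -119/4)
c(l, H) = -119/4
sqrt(48278 + c(C(-13, 5), -3)) = sqrt(48278 - 119/4) = sqrt(192993/4) = sqrt(192993)/2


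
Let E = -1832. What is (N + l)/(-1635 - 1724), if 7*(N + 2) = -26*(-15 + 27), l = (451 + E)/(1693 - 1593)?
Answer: 42267/2351300 ≈ 0.017976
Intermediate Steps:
l = -1381/100 (l = (451 - 1832)/(1693 - 1593) = -1381/100 ≈ -13.810)
N = -326/7 (N = -2 + (-26*(-15 + 27))/7 = -2 + (-26*12)/7 = -2 + (⅐)*(-312) = -2 - 312/7 = -326/7 ≈ -46.571)
(N + l)/(-1635 - 1724) = (-326/7 - 1381/100)/(-1635 - 1724) = -42267/700/(-3359) = -42267/700*(-1/3359) = 42267/2351300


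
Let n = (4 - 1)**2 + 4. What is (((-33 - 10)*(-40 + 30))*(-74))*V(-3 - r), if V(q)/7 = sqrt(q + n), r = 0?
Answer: -222740*sqrt(10) ≈ -7.0437e+5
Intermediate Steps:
n = 13 (n = 3**2 + 4 = 9 + 4 = 13)
V(q) = 7*sqrt(13 + q) (V(q) = 7*sqrt(q + 13) = 7*sqrt(13 + q))
(((-33 - 10)*(-40 + 30))*(-74))*V(-3 - r) = (((-33 - 10)*(-40 + 30))*(-74))*(7*sqrt(13 + (-3 - 1*0))) = (-43*(-10)*(-74))*(7*sqrt(13 + (-3 + 0))) = (430*(-74))*(7*sqrt(13 - 3)) = -222740*sqrt(10)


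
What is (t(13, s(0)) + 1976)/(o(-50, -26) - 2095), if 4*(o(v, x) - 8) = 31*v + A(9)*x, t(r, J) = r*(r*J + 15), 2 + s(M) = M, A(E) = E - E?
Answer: -3666/4949 ≈ -0.74076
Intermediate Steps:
A(E) = 0
s(M) = -2 + M
t(r, J) = r*(15 + J*r) (t(r, J) = r*(J*r + 15) = r*(15 + J*r))
o(v, x) = 8 + 31*v/4 (o(v, x) = 8 + (31*v + 0*x)/4 = 8 + (31*v + 0)/4 = 8 + (31*v)/4 = 8 + 31*v/4)
(t(13, s(0)) + 1976)/(o(-50, -26) - 2095) = (13*(15 + (-2 + 0)*13) + 1976)/((8 + (31/4)*(-50)) - 2095) = (13*(15 - 2*13) + 1976)/((8 - 775/2) - 2095) = (13*(15 - 26) + 1976)/(-759/2 - 2095) = (13*(-11) + 1976)/(-4949/2) = (-143 + 1976)*(-2/4949) = 1833*(-2/4949) = -3666/4949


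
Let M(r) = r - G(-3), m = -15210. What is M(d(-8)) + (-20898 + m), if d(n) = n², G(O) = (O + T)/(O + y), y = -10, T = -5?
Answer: -468580/13 ≈ -36045.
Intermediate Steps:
G(O) = (-5 + O)/(-10 + O) (G(O) = (O - 5)/(O - 10) = (-5 + O)/(-10 + O))
M(r) = -8/13 + r (M(r) = r - (-5 - 3)/(-10 - 3) = r - (-8)/(-13) = r - (-1)*(-8)/13 = r - 1*8/13 = r - 8/13 = -8/13 + r)
M(d(-8)) + (-20898 + m) = (-8/13 + (-8)²) + (-20898 - 15210) = (-8/13 + 64) - 36108 = 824/13 - 36108 = -468580/13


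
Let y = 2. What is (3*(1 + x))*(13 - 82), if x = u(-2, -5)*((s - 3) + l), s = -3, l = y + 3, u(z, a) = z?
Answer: -621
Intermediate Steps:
l = 5 (l = 2 + 3 = 5)
x = 2 (x = -2*((-3 - 3) + 5) = -2*(-6 + 5) = -2*(-1) = 2)
(3*(1 + x))*(13 - 82) = (3*(1 + 2))*(13 - 82) = (3*3)*(-69) = 9*(-69) = -621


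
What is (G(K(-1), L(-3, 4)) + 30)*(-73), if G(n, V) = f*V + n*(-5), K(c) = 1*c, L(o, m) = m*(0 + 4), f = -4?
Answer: 2117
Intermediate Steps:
L(o, m) = 4*m (L(o, m) = m*4 = 4*m)
K(c) = c
G(n, V) = -5*n - 4*V (G(n, V) = -4*V + n*(-5) = -4*V - 5*n = -5*n - 4*V)
(G(K(-1), L(-3, 4)) + 30)*(-73) = ((-5*(-1) - 16*4) + 30)*(-73) = ((5 - 4*16) + 30)*(-73) = ((5 - 64) + 30)*(-73) = (-59 + 30)*(-73) = -29*(-73) = 2117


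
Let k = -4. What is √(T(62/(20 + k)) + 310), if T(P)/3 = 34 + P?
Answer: √6778/4 ≈ 20.582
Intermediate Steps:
T(P) = 102 + 3*P (T(P) = 3*(34 + P) = 102 + 3*P)
√(T(62/(20 + k)) + 310) = √((102 + 3*(62/(20 - 4))) + 310) = √((102 + 3*(62/16)) + 310) = √((102 + 3*(62*(1/16))) + 310) = √((102 + 3*(31/8)) + 310) = √((102 + 93/8) + 310) = √(909/8 + 310) = √(3389/8) = √6778/4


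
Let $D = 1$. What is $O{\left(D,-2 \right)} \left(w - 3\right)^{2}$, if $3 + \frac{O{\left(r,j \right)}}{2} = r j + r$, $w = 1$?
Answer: $-32$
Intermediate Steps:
$O{\left(r,j \right)} = -6 + 2 r + 2 j r$ ($O{\left(r,j \right)} = -6 + 2 \left(r j + r\right) = -6 + 2 \left(j r + r\right) = -6 + 2 \left(r + j r\right) = -6 + \left(2 r + 2 j r\right) = -6 + 2 r + 2 j r$)
$O{\left(D,-2 \right)} \left(w - 3\right)^{2} = \left(-6 + 2 \cdot 1 + 2 \left(-2\right) 1\right) \left(1 - 3\right)^{2} = \left(-6 + 2 - 4\right) \left(-2\right)^{2} = \left(-8\right) 4 = -32$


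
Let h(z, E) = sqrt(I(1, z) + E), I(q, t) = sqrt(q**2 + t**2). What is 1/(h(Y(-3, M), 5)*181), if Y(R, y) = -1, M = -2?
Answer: 1/(181*sqrt(5 + sqrt(2))) ≈ 0.0021815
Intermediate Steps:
h(z, E) = sqrt(E + sqrt(1 + z**2)) (h(z, E) = sqrt(sqrt(1**2 + z**2) + E) = sqrt(sqrt(1 + z**2) + E) = sqrt(E + sqrt(1 + z**2)))
1/(h(Y(-3, M), 5)*181) = 1/(sqrt(5 + sqrt(1 + (-1)**2))*181) = 1/(sqrt(5 + sqrt(1 + 1))*181) = 1/(sqrt(5 + sqrt(2))*181) = 1/(181*sqrt(5 + sqrt(2)))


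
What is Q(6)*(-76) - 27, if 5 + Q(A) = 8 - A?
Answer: 201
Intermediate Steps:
Q(A) = 3 - A (Q(A) = -5 + (8 - A) = 3 - A)
Q(6)*(-76) - 27 = (3 - 1*6)*(-76) - 27 = (3 - 6)*(-76) - 27 = -3*(-76) - 27 = 228 - 27 = 201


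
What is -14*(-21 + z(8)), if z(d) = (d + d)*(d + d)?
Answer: -3290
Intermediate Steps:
z(d) = 4*d² (z(d) = (2*d)*(2*d) = 4*d²)
-14*(-21 + z(8)) = -14*(-21 + 4*8²) = -14*(-21 + 4*64) = -14*(-21 + 256) = -14*235 = -3290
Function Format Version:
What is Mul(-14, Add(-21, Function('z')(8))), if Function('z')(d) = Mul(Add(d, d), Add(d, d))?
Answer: -3290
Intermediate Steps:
Function('z')(d) = Mul(4, Pow(d, 2)) (Function('z')(d) = Mul(Mul(2, d), Mul(2, d)) = Mul(4, Pow(d, 2)))
Mul(-14, Add(-21, Function('z')(8))) = Mul(-14, Add(-21, Mul(4, Pow(8, 2)))) = Mul(-14, Add(-21, Mul(4, 64))) = Mul(-14, Add(-21, 256)) = Mul(-14, 235) = -3290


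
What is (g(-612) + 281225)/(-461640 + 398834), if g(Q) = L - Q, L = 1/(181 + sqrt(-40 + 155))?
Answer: -9200850883/2050364676 + sqrt(115)/2050364676 ≈ -4.4874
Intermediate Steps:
L = 1/(181 + sqrt(115)) ≈ 0.0052158
g(Q) = 181/32646 - Q - sqrt(115)/32646 (g(Q) = (181/32646 - sqrt(115)/32646) - Q = 181/32646 - Q - sqrt(115)/32646)
(g(-612) + 281225)/(-461640 + 398834) = ((181/32646 - 1*(-612) - sqrt(115)/32646) + 281225)/(-461640 + 398834) = ((181/32646 + 612 - sqrt(115)/32646) + 281225)/(-62806) = ((19979533/32646 - sqrt(115)/32646) + 281225)*(-1/62806) = (9200850883/32646 - sqrt(115)/32646)*(-1/62806) = -9200850883/2050364676 + sqrt(115)/2050364676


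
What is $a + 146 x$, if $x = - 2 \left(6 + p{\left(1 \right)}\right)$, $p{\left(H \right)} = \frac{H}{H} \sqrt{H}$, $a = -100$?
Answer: $-2144$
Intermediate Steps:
$p{\left(H \right)} = \sqrt{H}$ ($p{\left(H \right)} = 1 \sqrt{H} = \sqrt{H}$)
$x = -14$ ($x = - 2 \left(6 + \sqrt{1}\right) = - 2 \left(6 + 1\right) = \left(-2\right) 7 = -14$)
$a + 146 x = -100 + 146 \left(-14\right) = -100 - 2044 = -2144$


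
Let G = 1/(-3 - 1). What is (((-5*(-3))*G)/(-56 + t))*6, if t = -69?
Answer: 9/50 ≈ 0.18000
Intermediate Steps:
G = -¼ (G = 1/(-4) = -¼ ≈ -0.25000)
(((-5*(-3))*G)/(-56 + t))*6 = ((-5*(-3)*(-¼))/(-56 - 69))*6 = ((15*(-¼))/(-125))*6 = -15/4*(-1/125)*6 = (3/100)*6 = 9/50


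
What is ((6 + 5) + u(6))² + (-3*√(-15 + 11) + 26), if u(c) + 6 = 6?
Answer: 147 - 6*I ≈ 147.0 - 6.0*I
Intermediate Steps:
u(c) = 0 (u(c) = -6 + 6 = 0)
((6 + 5) + u(6))² + (-3*√(-15 + 11) + 26) = ((6 + 5) + 0)² + (-3*√(-15 + 11) + 26) = (11 + 0)² + (-6*I + 26) = 11² + (-6*I + 26) = 121 + (-6*I + 26) = 121 + (26 - 6*I) = 147 - 6*I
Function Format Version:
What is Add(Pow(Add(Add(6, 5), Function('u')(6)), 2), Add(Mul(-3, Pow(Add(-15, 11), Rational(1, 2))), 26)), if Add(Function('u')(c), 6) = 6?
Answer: Add(147, Mul(-6, I)) ≈ Add(147.00, Mul(-6.0000, I))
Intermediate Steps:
Function('u')(c) = 0 (Function('u')(c) = Add(-6, 6) = 0)
Add(Pow(Add(Add(6, 5), Function('u')(6)), 2), Add(Mul(-3, Pow(Add(-15, 11), Rational(1, 2))), 26)) = Add(Pow(Add(Add(6, 5), 0), 2), Add(Mul(-3, Pow(Add(-15, 11), Rational(1, 2))), 26)) = Add(Pow(Add(11, 0), 2), Add(Mul(-3, Pow(-4, Rational(1, 2))), 26)) = Add(Pow(11, 2), Add(Mul(-3, Mul(2, I)), 26)) = Add(121, Add(Mul(-6, I), 26)) = Add(121, Add(26, Mul(-6, I))) = Add(147, Mul(-6, I))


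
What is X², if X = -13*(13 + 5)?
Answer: 54756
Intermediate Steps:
X = -234 (X = -13*18 = -234)
X² = (-234)² = 54756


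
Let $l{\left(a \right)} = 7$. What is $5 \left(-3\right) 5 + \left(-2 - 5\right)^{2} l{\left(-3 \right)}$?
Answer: $268$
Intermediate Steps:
$5 \left(-3\right) 5 + \left(-2 - 5\right)^{2} l{\left(-3 \right)} = 5 \left(-3\right) 5 + \left(-2 - 5\right)^{2} \cdot 7 = \left(-15\right) 5 + \left(-7\right)^{2} \cdot 7 = -75 + 49 \cdot 7 = -75 + 343 = 268$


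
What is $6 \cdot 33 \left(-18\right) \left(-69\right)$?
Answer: $245916$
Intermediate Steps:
$6 \cdot 33 \left(-18\right) \left(-69\right) = 198 \left(-18\right) \left(-69\right) = \left(-3564\right) \left(-69\right) = 245916$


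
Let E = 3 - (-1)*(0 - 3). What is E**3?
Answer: 0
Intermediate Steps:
E = 0 (E = 3 - (-1)*(-3) = 3 - 1*3 = 3 - 3 = 0)
E**3 = 0**3 = 0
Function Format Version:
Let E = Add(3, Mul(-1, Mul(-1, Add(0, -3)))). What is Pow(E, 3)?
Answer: 0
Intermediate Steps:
E = 0 (E = Add(3, Mul(-1, Mul(-1, -3))) = Add(3, Mul(-1, 3)) = Add(3, -3) = 0)
Pow(E, 3) = Pow(0, 3) = 0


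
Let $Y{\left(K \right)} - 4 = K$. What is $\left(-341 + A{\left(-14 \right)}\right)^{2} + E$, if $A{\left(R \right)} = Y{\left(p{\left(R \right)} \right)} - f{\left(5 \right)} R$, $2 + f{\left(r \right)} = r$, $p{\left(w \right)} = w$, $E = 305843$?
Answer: $401324$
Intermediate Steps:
$Y{\left(K \right)} = 4 + K$
$f{\left(r \right)} = -2 + r$
$A{\left(R \right)} = 4 - 2 R$ ($A{\left(R \right)} = \left(4 + R\right) - \left(-2 + 5\right) R = \left(4 + R\right) - 3 R = 4 - 2 R$)
$\left(-341 + A{\left(-14 \right)}\right)^{2} + E = \left(-341 + \left(4 - -28\right)\right)^{2} + 305843 = \left(-341 + \left(4 + 28\right)\right)^{2} + 305843 = \left(-341 + 32\right)^{2} + 305843 = \left(-309\right)^{2} + 305843 = 95481 + 305843 = 401324$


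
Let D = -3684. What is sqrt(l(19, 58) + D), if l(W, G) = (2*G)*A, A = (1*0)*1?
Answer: 2*I*sqrt(921) ≈ 60.696*I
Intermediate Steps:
A = 0 (A = 0*1 = 0)
l(W, G) = 0 (l(W, G) = (2*G)*0 = 0)
sqrt(l(19, 58) + D) = sqrt(0 - 3684) = sqrt(-3684) = 2*I*sqrt(921)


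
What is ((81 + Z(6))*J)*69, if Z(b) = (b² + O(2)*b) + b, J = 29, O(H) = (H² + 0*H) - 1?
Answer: 282141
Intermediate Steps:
O(H) = -1 + H² (O(H) = (H² + 0) - 1 = H² - 1 = -1 + H²)
Z(b) = b² + 4*b (Z(b) = (b² + (-1 + 2²)*b) + b = (b² + (-1 + 4)*b) + b = (b² + 3*b) + b = b² + 4*b)
((81 + Z(6))*J)*69 = ((81 + 6*(4 + 6))*29)*69 = ((81 + 6*10)*29)*69 = ((81 + 60)*29)*69 = (141*29)*69 = 4089*69 = 282141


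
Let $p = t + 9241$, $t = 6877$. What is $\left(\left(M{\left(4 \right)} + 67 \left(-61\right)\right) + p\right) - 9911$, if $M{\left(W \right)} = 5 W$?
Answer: $2140$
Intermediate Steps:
$p = 16118$ ($p = 6877 + 9241 = 16118$)
$\left(\left(M{\left(4 \right)} + 67 \left(-61\right)\right) + p\right) - 9911 = \left(\left(5 \cdot 4 + 67 \left(-61\right)\right) + 16118\right) - 9911 = \left(\left(20 - 4087\right) + 16118\right) - 9911 = \left(-4067 + 16118\right) - 9911 = 12051 - 9911 = 2140$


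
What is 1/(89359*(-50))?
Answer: -1/4467950 ≈ -2.2382e-7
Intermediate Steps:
1/(89359*(-50)) = 1/(-4467950) = -1/4467950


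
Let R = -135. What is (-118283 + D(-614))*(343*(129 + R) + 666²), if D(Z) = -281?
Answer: -52345768872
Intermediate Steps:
(-118283 + D(-614))*(343*(129 + R) + 666²) = (-118283 - 281)*(343*(129 - 135) + 666²) = -118564*(343*(-6) + 443556) = -118564*(-2058 + 443556) = -118564*441498 = -52345768872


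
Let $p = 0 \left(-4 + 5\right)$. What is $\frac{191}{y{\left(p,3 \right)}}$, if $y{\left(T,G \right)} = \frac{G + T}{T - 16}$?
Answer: $- \frac{3056}{3} \approx -1018.7$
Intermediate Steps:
$p = 0$ ($p = 0 \cdot 1 = 0$)
$y{\left(T,G \right)} = \frac{G + T}{-16 + T}$
$\frac{191}{y{\left(p,3 \right)}} = \frac{191}{\frac{1}{-16 + 0} \left(3 + 0\right)} = \frac{191}{\frac{1}{-16} \cdot 3} = \frac{191}{\left(- \frac{1}{16}\right) 3} = \frac{191}{- \frac{3}{16}} = 191 \left(- \frac{16}{3}\right) = - \frac{3056}{3}$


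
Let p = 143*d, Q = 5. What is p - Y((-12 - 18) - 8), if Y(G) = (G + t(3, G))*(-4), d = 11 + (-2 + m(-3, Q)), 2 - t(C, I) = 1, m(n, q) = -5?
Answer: 424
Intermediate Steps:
t(C, I) = 1 (t(C, I) = 2 - 1*1 = 2 - 1 = 1)
d = 4 (d = 11 + (-2 - 5) = 11 - 7 = 4)
Y(G) = -4 - 4*G (Y(G) = (G + 1)*(-4) = (1 + G)*(-4) = -4 - 4*G)
p = 572 (p = 143*4 = 572)
p - Y((-12 - 18) - 8) = 572 - (-4 - 4*((-12 - 18) - 8)) = 572 - (-4 - 4*(-30 - 8)) = 572 - (-4 - 4*(-38)) = 572 - (-4 + 152) = 572 - 1*148 = 572 - 148 = 424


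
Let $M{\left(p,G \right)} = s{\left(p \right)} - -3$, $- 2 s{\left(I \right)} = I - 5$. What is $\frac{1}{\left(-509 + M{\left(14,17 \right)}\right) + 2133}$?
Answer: $\frac{2}{3245} \approx 0.00061633$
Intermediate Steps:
$s{\left(I \right)} = \frac{5}{2} - \frac{I}{2}$ ($s{\left(I \right)} = - \frac{I - 5}{2} = - \frac{-5 + I}{2} = \frac{5}{2} - \frac{I}{2}$)
$M{\left(p,G \right)} = \frac{11}{2} - \frac{p}{2}$ ($M{\left(p,G \right)} = \left(\frac{5}{2} - \frac{p}{2}\right) - -3 = \left(\frac{5}{2} - \frac{p}{2}\right) + 3 = \frac{11}{2} - \frac{p}{2}$)
$\frac{1}{\left(-509 + M{\left(14,17 \right)}\right) + 2133} = \frac{1}{\left(-509 + \left(\frac{11}{2} - 7\right)\right) + 2133} = \frac{1}{\left(-509 - \frac{3}{2}\right) + 2133} = \frac{1}{- \frac{1021}{2} + 2133} = \frac{1}{\frac{3245}{2}} = \frac{2}{3245}$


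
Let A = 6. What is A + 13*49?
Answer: 643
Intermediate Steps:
A + 13*49 = 6 + 13*49 = 6 + 637 = 643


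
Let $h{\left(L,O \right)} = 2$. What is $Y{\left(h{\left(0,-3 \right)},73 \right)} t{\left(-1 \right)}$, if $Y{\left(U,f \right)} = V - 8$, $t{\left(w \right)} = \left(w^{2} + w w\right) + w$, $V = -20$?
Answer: $-28$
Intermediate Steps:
$t{\left(w \right)} = w + 2 w^{2}$ ($t{\left(w \right)} = \left(w^{2} + w^{2}\right) + w = 2 w^{2} + w = w + 2 w^{2}$)
$Y{\left(U,f \right)} = -28$ ($Y{\left(U,f \right)} = -20 - 8 = -28$)
$Y{\left(h{\left(0,-3 \right)},73 \right)} t{\left(-1 \right)} = - 28 \left(- (1 + 2 \left(-1\right))\right) = - 28 \left(- (1 - 2)\right) = - 28 \left(\left(-1\right) \left(-1\right)\right) = \left(-28\right) 1 = -28$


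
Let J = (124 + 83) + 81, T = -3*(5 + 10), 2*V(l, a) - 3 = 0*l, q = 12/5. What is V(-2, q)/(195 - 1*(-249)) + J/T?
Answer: -9467/1480 ≈ -6.3966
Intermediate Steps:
q = 12/5 (q = 12*(⅕) = 12/5 ≈ 2.4000)
V(l, a) = 3/2 (V(l, a) = 3/2 + (0*l)/2 = 3/2 + (½)*0 = 3/2 + 0 = 3/2)
T = -45 (T = -3*15 = -45)
J = 288 (J = 207 + 81 = 288)
V(-2, q)/(195 - 1*(-249)) + J/T = 3/(2*(195 - 1*(-249))) + 288/(-45) = 3/(2*(195 + 249)) + 288*(-1/45) = (3/2)/444 - 32/5 = (3/2)*(1/444) - 32/5 = 1/296 - 32/5 = -9467/1480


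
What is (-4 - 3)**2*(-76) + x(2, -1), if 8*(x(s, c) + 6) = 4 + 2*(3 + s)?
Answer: -14913/4 ≈ -3728.3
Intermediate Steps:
x(s, c) = -19/4 + s/4 (x(s, c) = -6 + (4 + 2*(3 + s))/8 = -6 + (4 + (6 + 2*s))/8 = -6 + (10 + 2*s)/8 = -6 + (5/4 + s/4) = -19/4 + s/4)
(-4 - 3)**2*(-76) + x(2, -1) = (-4 - 3)**2*(-76) + (-19/4 + (1/4)*2) = (-7)**2*(-76) + (-19/4 + 1/2) = 49*(-76) - 17/4 = -3724 - 17/4 = -14913/4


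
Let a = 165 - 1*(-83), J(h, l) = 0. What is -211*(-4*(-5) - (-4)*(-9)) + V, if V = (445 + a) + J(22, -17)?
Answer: 4069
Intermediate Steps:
a = 248 (a = 165 + 83 = 248)
V = 693 (V = (445 + 248) + 0 = 693 + 0 = 693)
-211*(-4*(-5) - (-4)*(-9)) + V = -211*(-4*(-5) - (-4)*(-9)) + 693 = -211*(20 - 4*9) + 693 = -211*(20 - 36) + 693 = -211*(-16) + 693 = 3376 + 693 = 4069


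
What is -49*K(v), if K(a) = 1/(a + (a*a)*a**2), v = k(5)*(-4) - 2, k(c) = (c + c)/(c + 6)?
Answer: -717409/14693814 ≈ -0.048824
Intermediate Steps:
k(c) = 2*c/(6 + c) (k(c) = (2*c)/(6 + c) = 2*c/(6 + c))
v = -62/11 (v = (2*5/(6 + 5))*(-4) - 2 = (2*5/11)*(-4) - 2 = (2*5*(1/11))*(-4) - 2 = (10/11)*(-4) - 2 = -40/11 - 2 = -62/11 ≈ -5.6364)
K(a) = 1/(a + a**4) (K(a) = 1/(a + a**2*a**2) = 1/(a + a**4))
-49*K(v) = -49/(-62/11 + (-62/11)**4) = -49/(-62/11 + 14776336/14641) = -49/14693814/14641 = -49*14641/14693814 = -717409/14693814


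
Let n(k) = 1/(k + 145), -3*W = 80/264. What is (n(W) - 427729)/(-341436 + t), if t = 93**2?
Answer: 6135772406/4773829515 ≈ 1.2853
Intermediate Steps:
W = -10/99 (W = -80/(3*264) = -1/3*10/33 = -10/99 ≈ -0.10101)
n(k) = 1/(145 + k)
t = 8649
(n(W) - 427729)/(-341436 + t) = (1/(145 - 10/99) - 427729)/(-341436 + 8649) = (1/(14345/99) - 427729)/(-332787) = (99/14345 - 427729)*(-1/332787) = -6135772406/14345*(-1/332787) = 6135772406/4773829515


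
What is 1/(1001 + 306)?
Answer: 1/1307 ≈ 0.00076511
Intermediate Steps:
1/(1001 + 306) = 1/1307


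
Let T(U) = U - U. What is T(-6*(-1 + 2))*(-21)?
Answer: 0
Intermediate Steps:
T(U) = 0
T(-6*(-1 + 2))*(-21) = 0*(-21) = 0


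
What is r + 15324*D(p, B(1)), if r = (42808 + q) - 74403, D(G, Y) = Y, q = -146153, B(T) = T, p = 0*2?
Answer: -162424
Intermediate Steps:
p = 0
r = -177748 (r = (42808 - 146153) - 74403 = -103345 - 74403 = -177748)
r + 15324*D(p, B(1)) = -177748 + 15324*1 = -177748 + 15324 = -162424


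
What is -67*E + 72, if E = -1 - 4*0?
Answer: 139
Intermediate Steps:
E = -1 (E = -1 + 0 = -1)
-67*E + 72 = -67*(-1) + 72 = 67 + 72 = 139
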